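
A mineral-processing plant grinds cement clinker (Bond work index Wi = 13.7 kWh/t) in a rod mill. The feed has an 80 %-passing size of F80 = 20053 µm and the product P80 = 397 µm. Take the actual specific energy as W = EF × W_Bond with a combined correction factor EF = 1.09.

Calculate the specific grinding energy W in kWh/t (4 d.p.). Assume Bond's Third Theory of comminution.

W_Bond = 10·Wi·(1/√P₈₀ − 1/√F₈₀)
1/√397 = 0.050189;  1/√20053 = 0.007062
W = 10·13.7·(0.050189 − 0.007062) = 5.9084 kWh/t
W_actual = 1.09 × 5.9084 = 6.4401 kWh/t

W = 6.4401 kWh/t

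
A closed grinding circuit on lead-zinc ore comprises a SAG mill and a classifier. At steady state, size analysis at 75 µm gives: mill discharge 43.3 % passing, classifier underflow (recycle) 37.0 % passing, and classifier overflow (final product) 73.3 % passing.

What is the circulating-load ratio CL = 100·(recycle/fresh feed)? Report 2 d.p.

Classifier node, passing 75 µm:
(1+r)·d = r·u + o ⇒ r = (o−d)/(d−u)
r = (73.3 − 43.3)/(43.3 − 37.0) = 30.0/6.3 = 4.7619
CL = 100·r = 476.19 %

CL = 476.19 %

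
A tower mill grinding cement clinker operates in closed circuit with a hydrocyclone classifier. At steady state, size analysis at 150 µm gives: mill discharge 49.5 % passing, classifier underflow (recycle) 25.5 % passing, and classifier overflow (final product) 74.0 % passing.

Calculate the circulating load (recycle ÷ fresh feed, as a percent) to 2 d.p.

CL = 102.08 %

Mass balance on the −150 µm fraction:
(1+r)d = ru + o → r = (o−d)/(d−u)
r = (74.0 − 49.5)/(49.5 − 25.5) = 24.5/24.0 = 1.0208
CL = 100·r = 102.08 %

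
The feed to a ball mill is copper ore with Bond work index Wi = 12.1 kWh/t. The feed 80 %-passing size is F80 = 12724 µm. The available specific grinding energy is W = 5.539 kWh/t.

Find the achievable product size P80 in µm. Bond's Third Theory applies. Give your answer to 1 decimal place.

W = 10 Wi / √P80 − 10 Wi / √F80
⇒ 1/√P80 = W/(10 Wi) + 1/√F80
  = 5.5390/(10·12.1) + 1/√12724 = 0.045777 + 0.008865 = 0.054642
P80 = (1/0.054642)² = 18.3009² = 334.92 µm

P80 = 334.9 µm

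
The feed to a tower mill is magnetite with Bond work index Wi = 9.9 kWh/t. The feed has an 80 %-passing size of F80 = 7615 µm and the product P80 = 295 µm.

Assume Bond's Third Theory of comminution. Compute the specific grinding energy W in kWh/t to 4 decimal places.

W = 4.6295 kWh/t

W = 10·Wi·[P80^(−½) − F80^(−½)]
1/√295 = 0.058222;  1/√7615 = 0.011459
W = 10·9.9·(0.058222 − 0.011459) = 4.6295 kWh/t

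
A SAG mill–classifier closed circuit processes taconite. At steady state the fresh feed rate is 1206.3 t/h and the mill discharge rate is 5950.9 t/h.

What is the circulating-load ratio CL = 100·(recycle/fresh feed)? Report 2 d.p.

CL = 393.32 %

Steady state: M = F + R.
R = M − F = 5950.9 − 1206.3 = 4744.6 t/h
CL = 100·R/F = 100·4744.6/1206.3 = 393.32 %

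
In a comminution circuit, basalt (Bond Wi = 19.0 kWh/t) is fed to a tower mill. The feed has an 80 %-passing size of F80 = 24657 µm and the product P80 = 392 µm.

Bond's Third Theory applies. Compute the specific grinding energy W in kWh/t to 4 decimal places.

W = 10·Wi·(P80^(-½) − F80^(-½))
1/√392 = 0.050508;  1/√24657 = 0.006368
W = 10·19.0·(0.050508 − 0.006368) = 8.3865 kWh/t

W = 8.3865 kWh/t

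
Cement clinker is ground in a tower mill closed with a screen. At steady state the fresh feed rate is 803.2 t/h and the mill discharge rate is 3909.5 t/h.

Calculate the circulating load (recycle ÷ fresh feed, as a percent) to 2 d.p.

CL = 386.74 %

Discharge = new feed + return, hence
R = M − F = 3909.5 − 803.2 = 3106.3 t/h
CL = 100·R/F = 100·3106.3/803.2 = 386.74 %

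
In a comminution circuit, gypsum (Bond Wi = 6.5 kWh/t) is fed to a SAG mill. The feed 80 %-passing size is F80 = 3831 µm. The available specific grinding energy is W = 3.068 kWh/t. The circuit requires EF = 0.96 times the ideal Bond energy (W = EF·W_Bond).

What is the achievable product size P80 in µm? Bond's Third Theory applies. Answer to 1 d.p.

W = 10 Wi / √P80 − 10 Wi / √F80
W_Bond = W / EF = 3.068 / 0.96 = 3.1958 kWh/t
1/√P80 = 1/√F80 + W_Bond/(10·Wi)
  = 3.1958/(10·6.5) + 1/√3831 = 0.049167 + 0.016156 = 0.065323
P80 = (1/0.065323)² = 15.3085² = 234.35 µm

P80 = 234.4 µm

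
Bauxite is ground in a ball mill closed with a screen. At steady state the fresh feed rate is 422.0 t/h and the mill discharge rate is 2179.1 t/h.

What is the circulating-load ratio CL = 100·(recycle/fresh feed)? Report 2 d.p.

CL = 416.37 %

Steady state: M = F + R.
R = M − F = 2179.1 − 422.0 = 1757.1 t/h
CL = 100·R/F = 100·1757.1/422.0 = 416.37 %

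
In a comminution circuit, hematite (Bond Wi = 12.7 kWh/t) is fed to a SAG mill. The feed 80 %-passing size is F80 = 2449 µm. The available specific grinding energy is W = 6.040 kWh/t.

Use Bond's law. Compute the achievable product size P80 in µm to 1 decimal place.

W = 10 Wi / √P80 − 10 Wi / √F80
P80^(−½) = W/(10 Wi) + F80^(−½)
  = 6.0400/(10·12.7) + 1/√2449 = 0.047559 + 0.020207 = 0.067766
P80 = (1/0.067766)² = 14.7566² = 217.76 µm

P80 = 217.8 µm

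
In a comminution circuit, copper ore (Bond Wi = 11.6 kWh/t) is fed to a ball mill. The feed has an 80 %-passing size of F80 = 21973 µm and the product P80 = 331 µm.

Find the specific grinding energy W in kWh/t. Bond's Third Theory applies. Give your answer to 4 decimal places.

W = 10·Wi·(P80^(-½) − F80^(-½))
1/√331 = 0.054965;  1/√21973 = 0.006746
W = 10·11.6·(0.054965 − 0.006746) = 5.5934 kWh/t

W = 5.5934 kWh/t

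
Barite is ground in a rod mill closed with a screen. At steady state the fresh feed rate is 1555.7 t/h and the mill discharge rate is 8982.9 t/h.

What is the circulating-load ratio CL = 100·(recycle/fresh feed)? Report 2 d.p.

CL = 477.42 %

M = F + R at steady state, so:
R = M − F = 8982.9 − 1555.7 = 7427.2 t/h
CL = 100·R/F = 100·7427.2/1555.7 = 477.42 %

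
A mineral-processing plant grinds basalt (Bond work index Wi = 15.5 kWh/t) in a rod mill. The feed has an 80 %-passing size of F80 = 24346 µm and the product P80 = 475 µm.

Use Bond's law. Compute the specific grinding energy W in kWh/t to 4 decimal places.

W = 10·Wi·(P80^(-½) − F80^(-½))
1/√475 = 0.045883;  1/√24346 = 0.006409
W = 10·15.5·(0.045883 − 0.006409) = 6.1185 kWh/t

W = 6.1185 kWh/t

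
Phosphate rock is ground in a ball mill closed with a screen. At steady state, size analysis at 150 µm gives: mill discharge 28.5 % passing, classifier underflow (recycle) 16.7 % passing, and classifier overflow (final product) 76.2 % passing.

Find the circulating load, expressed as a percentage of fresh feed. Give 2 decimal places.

CL = 404.24 %

Balance %-passing 150 µm (r = R/F):
Fd + Rd = Ru + Fo ⇒ R/F = (o−d)/(d−u)
r = (76.2 − 28.5)/(28.5 − 16.7) = 47.7/11.8 = 4.0424
CL = 100·r = 404.24 %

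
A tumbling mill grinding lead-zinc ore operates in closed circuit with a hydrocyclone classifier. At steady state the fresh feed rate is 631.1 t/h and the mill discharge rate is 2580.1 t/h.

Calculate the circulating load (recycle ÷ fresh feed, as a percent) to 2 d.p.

Discharge = new feed + return, hence
R = M − F = 2580.1 − 631.1 = 1949.0 t/h
CL = 100·R/F = 100·1949.0/631.1 = 308.83 %

CL = 308.83 %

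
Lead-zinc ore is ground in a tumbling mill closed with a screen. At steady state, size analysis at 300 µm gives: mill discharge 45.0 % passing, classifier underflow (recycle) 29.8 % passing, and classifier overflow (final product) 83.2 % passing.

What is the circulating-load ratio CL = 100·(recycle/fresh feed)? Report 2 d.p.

CL = 251.32 %

Let r = R/F. Size balance at 300 µm:
(1+r)·d = r·u + o ⇒ r = (o−d)/(d−u)
r = (83.2 − 45.0)/(45.0 − 29.8) = 38.2/15.2 = 2.5132
CL = 100·r = 251.32 %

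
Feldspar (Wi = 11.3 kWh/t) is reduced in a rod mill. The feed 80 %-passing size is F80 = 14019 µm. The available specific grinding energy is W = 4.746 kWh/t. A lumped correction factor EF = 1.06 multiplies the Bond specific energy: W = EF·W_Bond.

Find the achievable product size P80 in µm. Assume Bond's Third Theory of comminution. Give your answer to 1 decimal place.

P80 = 432.8 µm

W = 10 Wi (P80^-0.5 − F80^-0.5)
W_Bond = W / EF = 4.746 / 1.06 = 4.4774 kWh/t
1/√P80 = 1/√F80 + W_Bond/(10·Wi)
  = 4.4774/(10·11.3) + 1/√14019 = 0.039623 + 0.008446 = 0.048068
P80 = (1/0.048068)² = 20.8037² = 432.79 µm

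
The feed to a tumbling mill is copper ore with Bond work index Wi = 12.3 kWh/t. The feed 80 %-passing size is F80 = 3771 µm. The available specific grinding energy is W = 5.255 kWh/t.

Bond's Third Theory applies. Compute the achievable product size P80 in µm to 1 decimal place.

W_Bond = 10·Wi·(1/√P₈₀ − 1/√F₈₀)
1/√P80 = 1/√F80 + W/(10·Wi)
  = 5.2550/(10·12.3) + 1/√3771 = 0.042724 + 0.016284 = 0.059008
P80 = (1/0.059008)² = 16.9469² = 287.20 µm

P80 = 287.2 µm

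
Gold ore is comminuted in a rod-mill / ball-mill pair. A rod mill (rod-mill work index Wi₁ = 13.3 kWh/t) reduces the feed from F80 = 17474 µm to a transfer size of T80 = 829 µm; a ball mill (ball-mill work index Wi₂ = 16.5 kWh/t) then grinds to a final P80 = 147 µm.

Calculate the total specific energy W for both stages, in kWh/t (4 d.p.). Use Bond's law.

W = 11.4914 kWh/t

Bond: W = 10·Wi·(1/√P80 − 1/√F80)
Stage 1 (17474→829 µm, Wi₁=13.3): W₁ = 10·13.3·(0.034731 − 0.007565) = 3.6131 kWh/t
Stage 2 (829→147 µm, Wi₂=16.5): W₂ = 10·16.5·(0.082479 − 0.034731) = 7.8783 kWh/t
W = W₁ + W₂ = 3.6131 + 7.8783 = 11.4914 kWh/t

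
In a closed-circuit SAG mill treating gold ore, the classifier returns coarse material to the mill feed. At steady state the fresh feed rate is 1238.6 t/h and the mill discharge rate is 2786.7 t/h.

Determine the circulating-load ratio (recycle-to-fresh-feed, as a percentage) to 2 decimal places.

M = F + R at steady state, so:
R = M − F = 2786.7 − 1238.6 = 1548.1 t/h
CL = 100·R/F = 100·1548.1/1238.6 = 124.99 %

CL = 124.99 %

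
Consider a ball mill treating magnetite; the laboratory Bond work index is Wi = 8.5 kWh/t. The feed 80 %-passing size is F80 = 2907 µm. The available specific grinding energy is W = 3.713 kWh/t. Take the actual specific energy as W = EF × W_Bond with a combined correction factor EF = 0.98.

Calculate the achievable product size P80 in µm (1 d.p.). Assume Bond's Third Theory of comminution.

P80 = 251.0 µm

W = 10 Wi (1/√P80 − 1/√F80)  [Bond]
W_Bond = W / EF = 3.713 / 0.98 = 3.7888 kWh/t
P80^-0.5 = F80^-0.5 + W_Bond/(10 Wi)
  = 3.7888/(10·8.5) + 1/√2907 = 0.044574 + 0.018547 = 0.063121
P80 = (1/0.063121)² = 15.8426² = 250.99 µm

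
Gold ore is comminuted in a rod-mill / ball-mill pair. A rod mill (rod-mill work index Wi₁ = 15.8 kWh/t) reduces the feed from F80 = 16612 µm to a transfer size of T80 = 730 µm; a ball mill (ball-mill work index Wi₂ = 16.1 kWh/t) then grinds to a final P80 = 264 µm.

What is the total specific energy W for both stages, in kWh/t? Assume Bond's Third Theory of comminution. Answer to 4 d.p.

W_Bond = 10·Wi·(1/√P₈₀ − 1/√F₈₀)
Stage 1 (16612→730 µm, Wi₁=15.8): W₁ = 10·15.8·(0.037012 − 0.007759) = 4.6220 kWh/t
Stage 2 (730→264 µm, Wi₂=16.1): W₂ = 10·16.1·(0.061546 − 0.037012) = 3.9500 kWh/t
W = W₁ + W₂ = 4.6220 + 3.9500 = 8.5720 kWh/t

W = 8.5720 kWh/t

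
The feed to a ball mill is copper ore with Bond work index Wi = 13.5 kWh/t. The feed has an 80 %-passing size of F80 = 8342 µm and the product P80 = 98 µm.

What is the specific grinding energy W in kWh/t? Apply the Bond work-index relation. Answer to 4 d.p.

W_Bond = 10·Wi·(1/√P₈₀ − 1/√F₈₀)
1/√98 = 0.101015;  1/√8342 = 0.010949
W = 10·13.5·(0.101015 − 0.010949) = 12.1590 kWh/t

W = 12.1590 kWh/t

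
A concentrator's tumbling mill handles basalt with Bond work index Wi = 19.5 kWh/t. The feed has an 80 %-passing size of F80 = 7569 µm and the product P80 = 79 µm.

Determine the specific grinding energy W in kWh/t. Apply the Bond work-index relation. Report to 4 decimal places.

W_Bond = 10·Wi·(1/√P₈₀ − 1/√F₈₀)
1/√79 = 0.112509;  1/√7569 = 0.011494
W = 10·19.5·(0.112509 − 0.011494) = 19.6978 kWh/t

W = 19.6978 kWh/t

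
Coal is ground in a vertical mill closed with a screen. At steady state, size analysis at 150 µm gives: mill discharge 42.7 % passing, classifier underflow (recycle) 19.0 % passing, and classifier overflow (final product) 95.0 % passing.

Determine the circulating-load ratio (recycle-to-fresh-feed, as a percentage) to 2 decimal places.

CL = 220.68 %

Classifier node, passing 150 µm:
d + r·d = r·u + o → r(d−u) = o−d
r = (95.0 − 42.7)/(42.7 − 19.0) = 52.3/23.7 = 2.2068
CL = 100·r = 220.68 %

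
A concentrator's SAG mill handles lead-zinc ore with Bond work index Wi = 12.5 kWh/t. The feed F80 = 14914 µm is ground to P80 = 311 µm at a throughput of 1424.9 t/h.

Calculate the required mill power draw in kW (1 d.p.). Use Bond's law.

W = 10 Wi (1/√P80 − 1/√F80)  [Bond]
W = 10·12.5·(1/√311 − 1/√14914) = 10·12.5·(0.048516) = 6.0645 kWh/t
P_mill = W·ṁ = 6.0645·1424.9 = 8641.4 kW

P = 8641.4 kW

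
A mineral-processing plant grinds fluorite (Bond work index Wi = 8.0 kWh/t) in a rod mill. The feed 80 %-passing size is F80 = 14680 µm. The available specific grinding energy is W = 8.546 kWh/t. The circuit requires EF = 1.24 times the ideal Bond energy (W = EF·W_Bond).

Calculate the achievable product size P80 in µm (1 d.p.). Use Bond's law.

W = 10 Wi (P80^-0.5 − F80^-0.5)
W_Bond = W / EF = 8.546 / 1.24 = 6.8919 kWh/t
⇒ 1/√P80 = W_Bond/(10 Wi) + 1/√F80
  = 6.8919/(10·8.0) + 1/√14680 = 0.086149 + 0.008253 = 0.094403
P80 = (1/0.094403)² = 10.5929² = 112.21 µm

P80 = 112.2 µm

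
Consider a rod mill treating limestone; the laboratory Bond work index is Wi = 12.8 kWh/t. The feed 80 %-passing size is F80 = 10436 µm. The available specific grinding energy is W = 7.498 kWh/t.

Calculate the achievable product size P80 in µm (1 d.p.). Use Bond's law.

W = 10 Wi / √P80 − 10 Wi / √F80
1/√P80 = 1/√F80 + W/(10·Wi)
  = 7.4980/(10·12.8) + 1/√10436 = 0.058578 + 0.009789 = 0.068367
P80 = (1/0.068367)² = 14.6269² = 213.95 µm

P80 = 213.9 µm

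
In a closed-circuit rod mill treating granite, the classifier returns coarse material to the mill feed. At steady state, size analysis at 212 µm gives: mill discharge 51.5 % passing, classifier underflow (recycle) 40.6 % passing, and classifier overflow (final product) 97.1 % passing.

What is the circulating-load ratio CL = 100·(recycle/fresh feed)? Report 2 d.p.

CL = 418.35 %

Let r = R/F. Size balance at 212 µm:
(1+r)·d = r·u + o ⇒ r = (o−d)/(d−u)
r = (97.1 − 51.5)/(51.5 − 40.6) = 45.6/10.9 = 4.1835
CL = 100·r = 418.35 %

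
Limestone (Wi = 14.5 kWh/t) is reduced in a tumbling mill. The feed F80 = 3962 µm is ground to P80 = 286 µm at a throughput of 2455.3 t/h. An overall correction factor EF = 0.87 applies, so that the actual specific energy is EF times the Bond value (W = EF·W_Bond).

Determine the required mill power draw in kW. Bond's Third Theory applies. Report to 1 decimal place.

Bond:  W = 10 Wi (1/√P − 1/√F)
W = 10·14.5·(1/√286 − 1/√3962) = 10·14.5·(0.043244) = 6.2704 kWh/t
With EF = 0.87: W = 6.2704·0.87 = 5.4553 kWh/t
P_mill = W·ṁ = 5.4553·2455.3 = 13394.3 kW

P = 13394.3 kW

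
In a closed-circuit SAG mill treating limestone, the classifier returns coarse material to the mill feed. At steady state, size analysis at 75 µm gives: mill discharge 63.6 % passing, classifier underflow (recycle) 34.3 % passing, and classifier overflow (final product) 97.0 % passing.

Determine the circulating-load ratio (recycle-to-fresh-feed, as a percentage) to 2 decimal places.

CL = 113.99 %

Two-product formula at 75 µm:
d + r·d = r·u + o → r(d−u) = o−d
r = (97.0 − 63.6)/(63.6 − 34.3) = 33.4/29.3 = 1.1399
CL = 100·r = 113.99 %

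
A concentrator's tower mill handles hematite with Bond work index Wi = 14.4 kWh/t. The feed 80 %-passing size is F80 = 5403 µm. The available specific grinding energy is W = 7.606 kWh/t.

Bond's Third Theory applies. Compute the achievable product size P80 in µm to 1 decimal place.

W_Bond = 10·Wi·(1/√P₈₀ − 1/√F₈₀)
P80^-0.5 = F80^-0.5 + W/(10 Wi)
  = 7.6060/(10·14.4) + 1/√5403 = 0.052819 + 0.013604 = 0.066424
P80 = (1/0.066424)² = 15.0548² = 226.65 µm

P80 = 226.6 µm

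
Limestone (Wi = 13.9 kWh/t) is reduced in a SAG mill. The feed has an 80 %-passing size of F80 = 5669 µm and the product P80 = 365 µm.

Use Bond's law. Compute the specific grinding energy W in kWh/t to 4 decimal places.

W = 5.4295 kWh/t

W = 10·Wi·(P80^(-½) − F80^(-½))
1/√365 = 0.052342;  1/√5669 = 0.013281
W = 10·13.9·(0.052342 − 0.013281) = 5.4295 kWh/t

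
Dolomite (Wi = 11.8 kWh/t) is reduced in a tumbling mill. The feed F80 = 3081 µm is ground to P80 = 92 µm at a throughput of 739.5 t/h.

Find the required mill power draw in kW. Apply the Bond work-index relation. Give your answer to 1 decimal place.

P = 7525.5 kW

W = 10 Wi (1/√P80 − 1/√F80)  [Bond]
W = 10·11.8·(1/√92 − 1/√3081) = 10·11.8·(0.086241) = 10.1765 kWh/t
Mill draw = 10.1765 × 739.5 = 7525.5 kW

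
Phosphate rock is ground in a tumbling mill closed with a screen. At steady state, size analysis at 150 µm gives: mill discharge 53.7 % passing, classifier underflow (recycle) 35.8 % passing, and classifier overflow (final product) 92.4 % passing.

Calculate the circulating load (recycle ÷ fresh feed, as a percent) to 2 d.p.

Classifier node, passing 150 µm:
(1+r)·d = r·u + o ⇒ r = (o−d)/(d−u)
r = (92.4 − 53.7)/(53.7 − 35.8) = 38.7/17.9 = 2.1620
CL = 100·r = 216.20 %

CL = 216.20 %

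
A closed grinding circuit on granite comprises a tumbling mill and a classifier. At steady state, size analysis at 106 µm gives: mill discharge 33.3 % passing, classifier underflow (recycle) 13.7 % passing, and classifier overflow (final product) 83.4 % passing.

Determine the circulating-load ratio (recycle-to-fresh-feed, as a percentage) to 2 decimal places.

Balance %-passing 106 µm (r = R/F):
Fd + Rd = Ru + Fo ⇒ R/F = (o−d)/(d−u)
r = (83.4 − 33.3)/(33.3 − 13.7) = 50.1/19.6 = 2.5561
CL = 100·r = 255.61 %

CL = 255.61 %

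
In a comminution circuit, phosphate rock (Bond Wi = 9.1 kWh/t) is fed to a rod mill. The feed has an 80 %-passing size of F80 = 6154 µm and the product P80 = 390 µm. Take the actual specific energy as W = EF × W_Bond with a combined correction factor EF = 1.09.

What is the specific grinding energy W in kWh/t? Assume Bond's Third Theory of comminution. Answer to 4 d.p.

W = 10 Wi (1/√P80 − 1/√F80)  [Bond]
1/√390 = 0.050637;  1/√6154 = 0.012747
W = 10·9.1·(0.050637 − 0.012747) = 3.4480 kWh/t
W_actual = 1.09 × 3.4480 = 3.7583 kWh/t

W = 3.7583 kWh/t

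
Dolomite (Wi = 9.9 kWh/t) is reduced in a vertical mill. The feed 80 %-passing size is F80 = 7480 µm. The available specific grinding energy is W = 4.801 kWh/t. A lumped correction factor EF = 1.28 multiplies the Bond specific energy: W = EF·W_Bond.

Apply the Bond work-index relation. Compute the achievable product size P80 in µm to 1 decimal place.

W = 10 Wi (1/√P80 − 1/√F80)  [Bond]
W_Bond = W / EF = 4.801 / 1.28 = 3.7508 kWh/t
P80^-0.5 = F80^-0.5 + W_Bond/(10 Wi)
  = 3.7508/(10·9.9) + 1/√7480 = 0.037887 + 0.011562 = 0.049449
P80 = (1/0.049449)² = 20.2228² = 408.96 µm

P80 = 409.0 µm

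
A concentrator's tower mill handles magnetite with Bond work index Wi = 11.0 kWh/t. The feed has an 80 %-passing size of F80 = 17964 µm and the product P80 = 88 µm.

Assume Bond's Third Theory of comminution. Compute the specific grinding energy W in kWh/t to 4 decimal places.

W = 10.9053 kWh/t

W = 10·Wi·[P80^(−½) − F80^(−½)]
1/√88 = 0.106600;  1/√17964 = 0.007461
W = 10·11.0·(0.106600 − 0.007461) = 10.9053 kWh/t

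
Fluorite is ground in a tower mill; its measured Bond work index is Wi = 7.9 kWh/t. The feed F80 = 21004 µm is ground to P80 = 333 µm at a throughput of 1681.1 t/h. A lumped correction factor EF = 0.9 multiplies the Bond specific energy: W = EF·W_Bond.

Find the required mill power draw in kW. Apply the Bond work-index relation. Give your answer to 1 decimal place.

P = 5725.3 kW

W = 10·Wi·(P80^(-½) − F80^(-½))
W = 10·7.9·(1/√333 − 1/√21004) = 10·7.9·(0.047900) = 3.7841 kWh/t
Apply correction: 3.7841 × 0.9 = 3.4057 kWh/t
P_mill = W·ṁ = 3.4057·1681.1 = 5725.3 kW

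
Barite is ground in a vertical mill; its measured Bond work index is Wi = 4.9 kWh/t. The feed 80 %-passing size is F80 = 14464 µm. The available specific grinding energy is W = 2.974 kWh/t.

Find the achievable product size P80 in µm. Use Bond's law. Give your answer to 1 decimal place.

W = 10·Wi·[P80^(−½) − F80^(−½)]
⇒ 1/√P80 = W/(10 Wi) + 1/√F80
  = 2.9740/(10·4.9) + 1/√14464 = 0.060694 + 0.008315 = 0.069009
P80 = (1/0.069009)² = 14.4909² = 209.99 µm

P80 = 210.0 µm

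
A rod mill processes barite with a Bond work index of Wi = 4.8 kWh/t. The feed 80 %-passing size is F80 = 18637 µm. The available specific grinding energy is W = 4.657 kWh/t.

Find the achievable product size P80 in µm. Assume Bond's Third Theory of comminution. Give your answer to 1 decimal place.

P80 = 91.8 µm

W = 10·Wi·[P80^(−½) − F80^(−½)]
1/√P80 = 1/√F80 + W/(10·Wi)
  = 4.6570/(10·4.8) + 1/√18637 = 0.097021 + 0.007325 = 0.104346
P80 = (1/0.104346)² = 9.5835² = 91.84 µm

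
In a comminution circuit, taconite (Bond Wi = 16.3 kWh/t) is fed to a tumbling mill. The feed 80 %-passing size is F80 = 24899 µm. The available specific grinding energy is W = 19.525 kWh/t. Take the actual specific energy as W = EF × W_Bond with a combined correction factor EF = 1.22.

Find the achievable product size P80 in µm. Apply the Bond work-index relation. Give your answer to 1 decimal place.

P80 = 91.5 µm

W = 10·Wi·(P80^(-½) − F80^(-½))
W_Bond = W / EF = 19.525 / 1.22 = 16.0041 kWh/t
P80^-0.5 = F80^-0.5 + W_Bond/(10 Wi)
  = 16.0041/(10·16.3) + 1/√24899 = 0.098185 + 0.006337 = 0.104522
P80 = (1/0.104522)² = 9.5674² = 91.53 µm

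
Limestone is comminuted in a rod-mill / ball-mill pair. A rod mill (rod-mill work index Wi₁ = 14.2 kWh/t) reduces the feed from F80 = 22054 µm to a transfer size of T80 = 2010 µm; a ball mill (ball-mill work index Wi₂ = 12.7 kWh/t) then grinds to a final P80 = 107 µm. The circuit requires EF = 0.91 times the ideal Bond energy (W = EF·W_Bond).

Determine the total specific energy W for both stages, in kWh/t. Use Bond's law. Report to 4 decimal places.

W = 10.6069 kWh/t

W_Bond = 10·Wi·(1/√P₈₀ − 1/√F₈₀)
Stage 1 (22054→2010 µm, Wi₁=14.2): W₁ = 10·14.2·(0.022305 − 0.006734) = 2.2111 kWh/t
Stage 2 (2010→107 µm, Wi₂=12.7): W₂ = 10·12.7·(0.096674 − 0.022305) = 9.4448 kWh/t
W = W₁ + W₂ = 2.2111 + 9.4448 = 11.6559 kWh/t
W_actual = 0.91 × 11.6559 = 10.6069 kWh/t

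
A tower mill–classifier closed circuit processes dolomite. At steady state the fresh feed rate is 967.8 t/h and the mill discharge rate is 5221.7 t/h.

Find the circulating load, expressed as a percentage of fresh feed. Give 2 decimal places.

M = F + R at steady state, so:
R = M − F = 5221.7 − 967.8 = 4253.9 t/h
CL = 100·R/F = 100·4253.9/967.8 = 439.54 %

CL = 439.54 %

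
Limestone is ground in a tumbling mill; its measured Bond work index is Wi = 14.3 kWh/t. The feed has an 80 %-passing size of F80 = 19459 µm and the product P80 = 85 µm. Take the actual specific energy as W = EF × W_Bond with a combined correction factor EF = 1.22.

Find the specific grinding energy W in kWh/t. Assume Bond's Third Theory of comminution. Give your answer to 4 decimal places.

Bond: W = 10·Wi·(1/√P80 − 1/√F80)
1/√85 = 0.108465;  1/√19459 = 0.007169
W = 10·14.3·(0.108465 − 0.007169) = 14.4854 kWh/t
With EF = 1.22: W = 14.4854·1.22 = 17.6722 kWh/t

W = 17.6722 kWh/t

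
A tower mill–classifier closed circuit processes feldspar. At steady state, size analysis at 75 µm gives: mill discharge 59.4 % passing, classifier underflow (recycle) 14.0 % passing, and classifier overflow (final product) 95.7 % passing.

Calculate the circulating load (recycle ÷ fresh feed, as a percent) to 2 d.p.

Classifier node, passing 75 µm:
(1+r)·d = r·u + o ⇒ r = (o−d)/(d−u)
r = (95.7 − 59.4)/(59.4 − 14.0) = 36.3/45.4 = 0.7996
CL = 100·r = 79.96 %

CL = 79.96 %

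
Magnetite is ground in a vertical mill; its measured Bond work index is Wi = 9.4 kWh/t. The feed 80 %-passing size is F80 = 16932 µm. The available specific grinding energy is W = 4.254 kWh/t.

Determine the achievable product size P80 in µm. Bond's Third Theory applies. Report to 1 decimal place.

P80 = 356.8 µm

W_Bond = 10·Wi·(1/√P₈₀ − 1/√F₈₀)
⇒ 1/√P80 = W/(10 Wi) + 1/√F80
  = 4.2540/(10·9.4) + 1/√16932 = 0.045255 + 0.007685 = 0.052940
P80 = (1/0.052940)² = 18.8892² = 356.80 µm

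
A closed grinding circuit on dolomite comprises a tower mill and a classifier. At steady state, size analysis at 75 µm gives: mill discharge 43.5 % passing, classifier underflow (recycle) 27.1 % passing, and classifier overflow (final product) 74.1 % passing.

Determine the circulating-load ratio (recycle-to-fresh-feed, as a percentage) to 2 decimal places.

CL = 186.59 %

Two-product formula at 75 µm:
d + r·d = r·u + o → r(d−u) = o−d
r = (74.1 − 43.5)/(43.5 − 27.1) = 30.6/16.4 = 1.8659
CL = 100·r = 186.59 %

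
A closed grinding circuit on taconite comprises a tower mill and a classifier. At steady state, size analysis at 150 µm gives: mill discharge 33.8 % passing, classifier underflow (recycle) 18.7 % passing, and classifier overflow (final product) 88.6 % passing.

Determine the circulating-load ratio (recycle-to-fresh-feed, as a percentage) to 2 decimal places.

Mass balance on the −150 µm fraction:
Fd + Rd = Ru + Fo ⇒ R/F = (o−d)/(d−u)
r = (88.6 − 33.8)/(33.8 − 18.7) = 54.8/15.1 = 3.6291
CL = 100·r = 362.91 %

CL = 362.91 %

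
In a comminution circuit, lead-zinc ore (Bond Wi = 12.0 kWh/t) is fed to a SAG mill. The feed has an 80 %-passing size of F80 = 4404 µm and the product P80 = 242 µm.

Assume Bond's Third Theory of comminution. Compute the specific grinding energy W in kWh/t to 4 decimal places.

W = 5.9056 kWh/t

W = 10 Wi / √P80 − 10 Wi / √F80
1/√242 = 0.064282;  1/√4404 = 0.015069
W = 10·12.0·(0.064282 − 0.015069) = 5.9056 kWh/t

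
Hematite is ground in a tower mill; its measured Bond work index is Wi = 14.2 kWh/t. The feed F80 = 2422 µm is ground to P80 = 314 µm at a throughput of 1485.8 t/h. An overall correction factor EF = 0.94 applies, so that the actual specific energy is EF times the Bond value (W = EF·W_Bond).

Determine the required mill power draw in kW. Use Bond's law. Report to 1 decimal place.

W = 10 Wi (P80^-0.5 − F80^-0.5)
W = 10·14.2·(1/√314 − 1/√2422) = 10·14.2·(0.036114) = 5.1282 kWh/t
Apply correction: 5.1282 × 0.94 = 4.8205 kWh/t
P_mill = W·ṁ = 4.8205·1485.8 = 7162.2 kW

P = 7162.2 kW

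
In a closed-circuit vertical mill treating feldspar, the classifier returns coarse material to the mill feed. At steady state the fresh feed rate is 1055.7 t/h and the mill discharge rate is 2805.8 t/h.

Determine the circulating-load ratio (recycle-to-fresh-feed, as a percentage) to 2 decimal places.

Discharge = new feed + return, hence
R = M − F = 2805.8 − 1055.7 = 1750.1 t/h
CL = 100·R/F = 100·1750.1/1055.7 = 165.78 %

CL = 165.78 %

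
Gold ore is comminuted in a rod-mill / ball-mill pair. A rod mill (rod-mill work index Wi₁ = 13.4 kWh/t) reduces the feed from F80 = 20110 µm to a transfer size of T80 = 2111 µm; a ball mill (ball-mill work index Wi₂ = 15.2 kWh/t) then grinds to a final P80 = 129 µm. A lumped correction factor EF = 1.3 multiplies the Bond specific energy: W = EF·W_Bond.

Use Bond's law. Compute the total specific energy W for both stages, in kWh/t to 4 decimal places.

W = 15.6600 kWh/t

W = 10 Wi / √P80 − 10 Wi / √F80
Stage 1 (20110→2111 µm, Wi₁=13.4): W₁ = 10·13.4·(0.021765 − 0.007052) = 1.9716 kWh/t
Stage 2 (2111→129 µm, Wi₂=15.2): W₂ = 10·15.2·(0.088045 − 0.021765) = 10.0746 kWh/t
W = W₁ + W₂ = 1.9716 + 10.0746 = 12.0462 kWh/t
Apply correction: 12.0462 × 1.3 = 15.6600 kWh/t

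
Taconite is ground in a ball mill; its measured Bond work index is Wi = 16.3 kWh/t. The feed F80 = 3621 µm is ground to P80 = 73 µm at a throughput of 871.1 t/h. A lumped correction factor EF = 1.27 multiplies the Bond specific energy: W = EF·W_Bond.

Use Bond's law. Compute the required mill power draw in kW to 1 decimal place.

P = 18108.9 kW

W = 10·Wi·(P80^(-½) − F80^(-½))
W = 10·16.3·(1/√73 − 1/√3621) = 10·16.3·(0.100423) = 16.3689 kWh/t
W_actual = 1.27 × 16.3689 = 20.7885 kWh/t
Power = W × throughput = 20.7885 kWh/t × 871.1 t/h = 18108.9 kW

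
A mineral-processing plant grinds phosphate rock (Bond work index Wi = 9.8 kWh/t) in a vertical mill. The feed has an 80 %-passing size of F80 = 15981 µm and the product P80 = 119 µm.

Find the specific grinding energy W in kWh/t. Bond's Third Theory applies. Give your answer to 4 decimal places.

W = 8.2084 kWh/t

W = 10 Wi / √P80 − 10 Wi / √F80
1/√119 = 0.091670;  1/√15981 = 0.007910
W = 10·9.8·(0.091670 − 0.007910) = 8.2084 kWh/t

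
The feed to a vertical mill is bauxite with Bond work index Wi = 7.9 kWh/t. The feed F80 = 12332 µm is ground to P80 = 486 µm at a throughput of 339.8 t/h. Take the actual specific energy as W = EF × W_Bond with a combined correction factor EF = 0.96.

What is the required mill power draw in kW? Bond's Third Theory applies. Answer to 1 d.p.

W = 10 Wi (1/√P80 − 1/√F80)  [Bond]
W = 10·7.9·(1/√486 − 1/√12332) = 10·7.9·(0.036356) = 2.8721 kWh/t
Corrected W = EF·W_Bond = 0.96·2.8721 = 2.7572 kWh/t
Mill draw = 2.7572 × 339.8 = 936.9 kW

P = 936.9 kW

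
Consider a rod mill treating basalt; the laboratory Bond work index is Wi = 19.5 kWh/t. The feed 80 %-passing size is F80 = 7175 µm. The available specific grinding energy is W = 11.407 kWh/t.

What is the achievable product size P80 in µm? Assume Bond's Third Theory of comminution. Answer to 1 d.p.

P80 = 202.3 µm

W = 10·Wi·(P80^(-½) − F80^(-½))
⇒ 1/√P80 = W/(10·Wi) + 1/√F80
  = 11.4070/(10·19.5) + 1/√7175 = 0.058497 + 0.011806 = 0.070303
P80 = (1/0.070303)² = 14.2241² = 202.33 µm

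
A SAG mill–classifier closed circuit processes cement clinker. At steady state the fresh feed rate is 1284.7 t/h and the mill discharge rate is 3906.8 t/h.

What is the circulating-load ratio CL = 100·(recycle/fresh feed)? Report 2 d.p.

CL = 204.10 %

M = F + R at steady state, so:
R = M − F = 3906.8 − 1284.7 = 2622.1 t/h
CL = 100·R/F = 100·2622.1/1284.7 = 204.10 %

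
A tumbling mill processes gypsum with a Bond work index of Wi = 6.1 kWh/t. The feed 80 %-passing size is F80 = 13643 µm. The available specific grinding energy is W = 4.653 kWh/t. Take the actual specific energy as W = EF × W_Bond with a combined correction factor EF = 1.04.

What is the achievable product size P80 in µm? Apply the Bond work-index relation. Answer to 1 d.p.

P80 = 149.1 µm

W = 10·Wi·(P80^(-½) − F80^(-½))
W_Bond = W / EF = 4.653 / 1.04 = 4.4740 kWh/t
1/√P80 = 1/√F80 + W_Bond/(10·Wi)
  = 4.4740/(10·6.1) + 1/√13643 = 0.073345 + 0.008561 = 0.081906
P80 = (1/0.081906)² = 12.2091² = 149.06 µm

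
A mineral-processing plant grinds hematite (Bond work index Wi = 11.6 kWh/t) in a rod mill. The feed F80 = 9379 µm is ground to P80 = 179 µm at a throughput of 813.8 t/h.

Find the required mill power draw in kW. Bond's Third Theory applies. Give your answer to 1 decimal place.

W_Bond = 10·Wi·(1/√P₈₀ − 1/√F₈₀)
W = 10·11.6·(1/√179 − 1/√9379) = 10·11.6·(0.064418) = 7.4725 kWh/t
Mill draw = 7.4725 × 813.8 = 6081.1 kW

P = 6081.1 kW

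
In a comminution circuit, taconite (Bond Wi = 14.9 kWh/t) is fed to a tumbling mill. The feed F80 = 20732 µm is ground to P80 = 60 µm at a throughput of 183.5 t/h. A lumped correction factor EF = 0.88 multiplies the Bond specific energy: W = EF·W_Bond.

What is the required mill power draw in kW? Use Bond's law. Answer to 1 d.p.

P = 2939.1 kW

W = 10·Wi·(P80^(-½) − F80^(-½))
W = 10·14.9·(1/√60 − 1/√20732) = 10·14.9·(0.122154) = 18.2010 kWh/t
With EF = 0.88: W = 18.2010·0.88 = 16.0169 kWh/t
P = W·T = 16.0169·183.5 = 2939.1 kW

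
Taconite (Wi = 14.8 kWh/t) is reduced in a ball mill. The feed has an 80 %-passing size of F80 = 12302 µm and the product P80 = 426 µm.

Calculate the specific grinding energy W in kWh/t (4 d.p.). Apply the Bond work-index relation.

W = 10·Wi·(P80^(-½) − F80^(-½))
1/√426 = 0.048450;  1/√12302 = 0.009016
W = 10·14.8·(0.048450 − 0.009016) = 5.8363 kWh/t

W = 5.8363 kWh/t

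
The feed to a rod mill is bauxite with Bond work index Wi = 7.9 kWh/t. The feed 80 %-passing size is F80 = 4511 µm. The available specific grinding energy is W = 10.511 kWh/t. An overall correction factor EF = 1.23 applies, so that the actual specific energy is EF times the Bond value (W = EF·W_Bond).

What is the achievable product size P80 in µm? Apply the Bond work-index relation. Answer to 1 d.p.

P80 = 66.0 µm

W = 10·Wi·[P80^(−½) − F80^(−½)]
W_Bond = W / EF = 10.511 / 1.23 = 8.5455 kWh/t
1/√P80 = 1/√F80 + W_Bond/(10·Wi)
  = 8.5455/(10·7.9) + 1/√4511 = 0.108171 + 0.014889 = 0.123060
P80 = (1/0.123060)² = 8.1261² = 66.03 µm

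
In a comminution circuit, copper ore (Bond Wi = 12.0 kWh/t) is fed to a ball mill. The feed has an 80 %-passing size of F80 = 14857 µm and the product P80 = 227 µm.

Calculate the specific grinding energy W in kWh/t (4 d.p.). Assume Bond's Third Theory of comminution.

W = 6.9802 kWh/t

W = 10 Wi (1/√P80 − 1/√F80)  [Bond]
1/√227 = 0.066372;  1/√14857 = 0.008204
W = 10·12.0·(0.066372 − 0.008204) = 6.9802 kWh/t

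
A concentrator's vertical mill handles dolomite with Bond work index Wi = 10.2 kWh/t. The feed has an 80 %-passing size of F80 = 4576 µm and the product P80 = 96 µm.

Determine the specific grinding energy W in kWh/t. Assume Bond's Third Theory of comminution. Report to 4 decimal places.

Bond:  W = 10 Wi (1/√P − 1/√F)
1/√96 = 0.102062;  1/√4576 = 0.014783
W = 10·10.2·(0.102062 − 0.014783) = 8.9025 kWh/t

W = 8.9025 kWh/t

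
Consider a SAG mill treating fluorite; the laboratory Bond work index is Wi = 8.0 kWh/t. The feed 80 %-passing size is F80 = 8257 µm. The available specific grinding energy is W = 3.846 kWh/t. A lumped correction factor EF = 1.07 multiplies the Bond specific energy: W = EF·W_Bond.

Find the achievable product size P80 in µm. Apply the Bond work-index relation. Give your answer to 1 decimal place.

Bond: W = 10·Wi·(1/√P80 − 1/√F80)
W_Bond = W / EF = 3.846 / 1.07 = 3.5944 kWh/t
P80^-0.5 = F80^-0.5 + W_Bond/(10 Wi)
  = 3.5944/(10·8.0) + 1/√8257 = 0.044930 + 0.011005 = 0.055935
P80 = (1/0.055935)² = 17.8779² = 319.62 µm

P80 = 319.6 µm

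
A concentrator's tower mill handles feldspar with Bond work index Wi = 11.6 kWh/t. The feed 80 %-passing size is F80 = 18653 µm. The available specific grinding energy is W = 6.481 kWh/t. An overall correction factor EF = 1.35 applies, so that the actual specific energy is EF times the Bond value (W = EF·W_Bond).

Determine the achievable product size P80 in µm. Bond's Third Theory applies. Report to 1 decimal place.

W_Bond = 10·Wi·(1/√P₈₀ − 1/√F₈₀)
W_Bond = W / EF = 6.481 / 1.35 = 4.8007 kWh/t
P80^(−½) = W_Bond/(10 Wi) + F80^(−½)
  = 4.8007/(10·11.6) + 1/√18653 = 0.041386 + 0.007322 = 0.048708
P80 = (1/0.048708)² = 20.5307² = 421.51 µm

P80 = 421.5 µm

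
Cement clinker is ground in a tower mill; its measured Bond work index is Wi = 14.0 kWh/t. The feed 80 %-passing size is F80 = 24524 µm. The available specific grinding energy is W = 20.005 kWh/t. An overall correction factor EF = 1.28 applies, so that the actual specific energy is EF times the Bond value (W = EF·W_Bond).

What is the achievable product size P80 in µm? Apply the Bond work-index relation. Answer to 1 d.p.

P80 = 71.8 µm

W = 10 Wi / √P80 − 10 Wi / √F80
W_Bond = W / EF = 20.005 / 1.28 = 15.6289 kWh/t
P80^-0.5 = F80^-0.5 + W_Bond/(10 Wi)
  = 15.6289/(10·14.0) + 1/√24524 = 0.111635 + 0.006386 = 0.118021
P80 = (1/0.118021)² = 8.4731² = 71.79 µm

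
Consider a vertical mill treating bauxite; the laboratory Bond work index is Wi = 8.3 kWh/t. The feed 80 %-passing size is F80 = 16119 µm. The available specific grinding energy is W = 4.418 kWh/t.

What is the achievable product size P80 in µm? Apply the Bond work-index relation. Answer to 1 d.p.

Bond: W = 10·Wi·(1/√P80 − 1/√F80)
1/√P80 = 1/√F80 + W/(10·Wi)
  = 4.4180/(10·8.3) + 1/√16119 = 0.053229 + 0.007876 = 0.061105
P80 = (1/0.061105)² = 16.3652² = 267.82 µm

P80 = 267.8 µm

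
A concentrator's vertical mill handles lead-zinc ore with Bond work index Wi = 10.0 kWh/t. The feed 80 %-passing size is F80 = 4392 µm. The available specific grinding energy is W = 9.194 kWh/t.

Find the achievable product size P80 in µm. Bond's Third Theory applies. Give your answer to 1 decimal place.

W = 10·Wi·[P80^(−½) − F80^(−½)]
1/√P80 = 1/√F80 + W/(10·Wi)
  = 9.1940/(10·10.0) + 1/√4392 = 0.091940 + 0.015089 = 0.107029
P80 = (1/0.107029)² = 9.3432² = 87.30 µm

P80 = 87.3 µm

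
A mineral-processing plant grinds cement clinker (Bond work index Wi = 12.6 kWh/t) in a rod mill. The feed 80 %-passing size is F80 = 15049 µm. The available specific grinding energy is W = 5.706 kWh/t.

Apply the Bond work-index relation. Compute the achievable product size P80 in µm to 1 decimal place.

P80 = 350.2 µm

W = 10·Wi·[P80^(−½) − F80^(−½)]
⇒ 1/√P80 = W/(10·Wi) + 1/√F80
  = 5.7060/(10·12.6) + 1/√15049 = 0.045286 + 0.008152 = 0.053437
P80 = (1/0.053437)² = 18.7135² = 350.19 µm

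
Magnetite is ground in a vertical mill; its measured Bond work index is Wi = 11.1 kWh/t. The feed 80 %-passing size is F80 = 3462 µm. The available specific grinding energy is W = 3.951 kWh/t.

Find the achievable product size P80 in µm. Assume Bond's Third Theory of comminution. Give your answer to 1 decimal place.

W = 10 Wi (1/√P80 − 1/√F80)  [Bond]
⇒ 1/√P80 = W/(10 Wi) + 1/√F80
  = 3.9510/(10·11.1) + 1/√3462 = 0.035595 + 0.016996 = 0.052590
P80 = (1/0.052590)² = 19.0150² = 361.57 µm

P80 = 361.6 µm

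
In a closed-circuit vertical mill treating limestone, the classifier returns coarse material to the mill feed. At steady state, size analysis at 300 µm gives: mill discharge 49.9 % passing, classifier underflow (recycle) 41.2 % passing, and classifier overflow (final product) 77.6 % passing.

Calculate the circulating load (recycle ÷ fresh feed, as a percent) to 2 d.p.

Classifier node, passing 300 µm:
r = (o − d)/(d − u)
r = (77.6 − 49.9)/(49.9 − 41.2) = 27.7/8.7 = 3.1839
CL = 100·r = 318.39 %

CL = 318.39 %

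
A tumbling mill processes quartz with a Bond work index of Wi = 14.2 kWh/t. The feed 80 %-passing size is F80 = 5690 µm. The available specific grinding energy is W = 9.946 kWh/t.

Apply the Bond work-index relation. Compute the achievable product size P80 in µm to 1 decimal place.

P80 = 144.1 µm

W = 10·Wi·[P80^(−½) − F80^(−½)]
P80^-0.5 = F80^-0.5 + W/(10 Wi)
  = 9.9460/(10·14.2) + 1/√5690 = 0.070042 + 0.013257 = 0.083299
P80 = (1/0.083299)² = 12.0049² = 144.12 µm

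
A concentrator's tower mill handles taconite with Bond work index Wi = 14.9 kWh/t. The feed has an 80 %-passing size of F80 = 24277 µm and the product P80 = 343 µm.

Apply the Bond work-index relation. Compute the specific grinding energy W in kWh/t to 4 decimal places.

W = 7.0890 kWh/t

Bond:  W = 10 Wi (1/√P − 1/√F)
1/√343 = 0.053995;  1/√24277 = 0.006418
W = 10·14.9·(0.053995 − 0.006418) = 7.0890 kWh/t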